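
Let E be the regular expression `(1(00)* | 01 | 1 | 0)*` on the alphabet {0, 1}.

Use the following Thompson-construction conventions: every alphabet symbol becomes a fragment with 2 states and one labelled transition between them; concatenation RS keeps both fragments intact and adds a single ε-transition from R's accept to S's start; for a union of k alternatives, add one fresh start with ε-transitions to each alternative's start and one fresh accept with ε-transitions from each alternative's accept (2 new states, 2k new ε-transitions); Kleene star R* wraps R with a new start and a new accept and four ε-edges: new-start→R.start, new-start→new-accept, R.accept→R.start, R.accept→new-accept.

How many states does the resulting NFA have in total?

Building bottom-up:
Each of the 7 symbol leaves contributes a 2-state fragment.
  00 : 4 states
  (00)* : 6 states
  1(00)* : 8 states
  01 : 4 states
  1(00)* | 01 | 1 | 0 : 18 states
  (1(00)* | 01 | 1 | 0)* : 20 states

20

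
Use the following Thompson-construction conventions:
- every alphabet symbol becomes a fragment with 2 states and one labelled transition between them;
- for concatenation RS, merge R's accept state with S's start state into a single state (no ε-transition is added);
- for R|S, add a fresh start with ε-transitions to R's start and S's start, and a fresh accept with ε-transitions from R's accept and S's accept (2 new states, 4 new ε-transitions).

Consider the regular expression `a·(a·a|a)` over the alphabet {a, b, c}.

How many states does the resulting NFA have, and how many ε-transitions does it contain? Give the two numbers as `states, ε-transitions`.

8, 4

Recursing over subexpressions:
Each of the 4 symbol leaves contributes 2 states and 0 ε-transitions.
  a·a → 3 states, 0 ε-transitions
  a·a|a → 7 states, 4 ε-transitions
  a·(a·a|a) → 8 states, 4 ε-transitions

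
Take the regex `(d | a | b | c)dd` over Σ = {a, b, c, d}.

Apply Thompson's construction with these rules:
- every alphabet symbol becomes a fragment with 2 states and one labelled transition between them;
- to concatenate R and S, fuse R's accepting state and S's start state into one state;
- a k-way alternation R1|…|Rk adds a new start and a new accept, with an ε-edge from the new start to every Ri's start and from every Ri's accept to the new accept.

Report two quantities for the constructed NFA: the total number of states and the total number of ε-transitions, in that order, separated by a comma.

Bottom-up over the parse tree:
Each of the 6 symbol leaves contributes 2 states and 0 ε-transitions.
  d | a | b | c — 10 states, 8 ε-transitions
  (d | a | b | c)dd — 12 states, 8 ε-transitions

12, 8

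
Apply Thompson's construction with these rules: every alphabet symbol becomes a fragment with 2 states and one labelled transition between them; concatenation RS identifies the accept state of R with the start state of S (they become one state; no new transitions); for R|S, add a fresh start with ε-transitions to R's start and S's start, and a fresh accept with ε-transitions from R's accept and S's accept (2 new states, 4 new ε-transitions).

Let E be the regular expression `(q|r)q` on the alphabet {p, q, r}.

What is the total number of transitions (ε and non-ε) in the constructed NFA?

Per subexpression:
Each of the 3 symbol leaves contributes 1 transition (1 symbol, 0 ε).
  q|r — 6 transitions (2 symbol, 4 ε)
  (q|r)q — 7 transitions (3 symbol, 4 ε)

7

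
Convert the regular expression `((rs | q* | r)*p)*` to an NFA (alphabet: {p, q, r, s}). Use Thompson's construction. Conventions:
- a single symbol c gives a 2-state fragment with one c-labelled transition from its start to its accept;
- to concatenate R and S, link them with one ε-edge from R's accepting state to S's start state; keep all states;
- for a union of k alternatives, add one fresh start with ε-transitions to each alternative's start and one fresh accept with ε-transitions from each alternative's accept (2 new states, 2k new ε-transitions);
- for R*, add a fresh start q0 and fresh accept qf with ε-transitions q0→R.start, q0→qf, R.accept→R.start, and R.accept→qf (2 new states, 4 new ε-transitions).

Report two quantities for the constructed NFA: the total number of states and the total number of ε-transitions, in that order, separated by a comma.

Recursing over subexpressions:
Each of the 5 symbol leaves contributes 2 states and 0 ε-transitions.
  rs : 4 states, 1 ε-transition
  q* : 4 states, 4 ε-transitions
  rs | q* | r : 12 states, 11 ε-transitions
  (rs | q* | r)* : 14 states, 15 ε-transitions
  (rs | q* | r)*p : 16 states, 16 ε-transitions
  ((rs | q* | r)*p)* : 18 states, 20 ε-transitions

18, 20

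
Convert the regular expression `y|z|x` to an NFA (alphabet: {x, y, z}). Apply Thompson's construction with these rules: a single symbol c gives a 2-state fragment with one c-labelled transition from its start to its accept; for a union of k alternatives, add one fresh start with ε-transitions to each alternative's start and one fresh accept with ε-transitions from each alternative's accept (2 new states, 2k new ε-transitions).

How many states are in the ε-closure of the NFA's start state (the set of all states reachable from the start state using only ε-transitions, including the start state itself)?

4

Let C(F) = |ε-closure(F.start)| within fragment F, and note whether F accepts ε. Symbol fragments have C = 1 and do not accept ε. Then:
  y|z|x — new start ε-reaches every alternative's start; none of them accept ε, so the new accept is not reached: C = 1 + 1 + 1 + 1 = 4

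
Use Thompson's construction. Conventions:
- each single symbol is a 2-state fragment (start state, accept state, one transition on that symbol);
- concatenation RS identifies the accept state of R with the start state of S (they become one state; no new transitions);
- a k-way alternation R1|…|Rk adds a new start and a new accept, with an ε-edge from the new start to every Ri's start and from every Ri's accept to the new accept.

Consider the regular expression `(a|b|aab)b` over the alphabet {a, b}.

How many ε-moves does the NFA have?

By structural recursion:
Each of the 6 symbol leaves contributes 0 ε-transitions.
  aab = 0 ε-transitions
  a|b|aab = 6 ε-transitions
  (a|b|aab)b = 6 ε-transitions

6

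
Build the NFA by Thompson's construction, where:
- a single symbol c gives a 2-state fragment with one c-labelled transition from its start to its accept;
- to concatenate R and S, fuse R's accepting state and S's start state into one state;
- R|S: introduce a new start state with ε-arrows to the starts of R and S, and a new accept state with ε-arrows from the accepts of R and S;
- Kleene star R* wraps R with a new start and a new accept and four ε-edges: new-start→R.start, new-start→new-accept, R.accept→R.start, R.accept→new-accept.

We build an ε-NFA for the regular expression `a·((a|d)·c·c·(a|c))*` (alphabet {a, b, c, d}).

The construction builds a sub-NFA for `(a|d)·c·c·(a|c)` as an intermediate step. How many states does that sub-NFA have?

Fragment for `(a|d)·c·c·(a|c)`:
Each of the 6 symbol leaves contributes a 2-state fragment.
  a|d → 6 states
  a|c → 6 states
  (a|d)·c·c·(a|c) → 13 states

13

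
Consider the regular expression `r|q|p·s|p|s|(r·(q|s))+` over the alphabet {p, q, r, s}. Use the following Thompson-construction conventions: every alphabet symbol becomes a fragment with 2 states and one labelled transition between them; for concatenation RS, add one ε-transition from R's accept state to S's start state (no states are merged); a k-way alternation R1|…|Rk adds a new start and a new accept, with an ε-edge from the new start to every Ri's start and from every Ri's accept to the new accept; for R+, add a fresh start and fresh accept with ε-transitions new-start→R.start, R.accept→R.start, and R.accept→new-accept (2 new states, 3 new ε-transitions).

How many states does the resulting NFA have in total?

By structural recursion:
Each of the 9 symbol leaves contributes a 2-state fragment.
  p·s → 4 states
  q|s → 6 states
  r·(q|s) → 8 states
  (r·(q|s))+ → 10 states
  r|q|p·s|p|s|(r·(q|s))+ → 24 states

24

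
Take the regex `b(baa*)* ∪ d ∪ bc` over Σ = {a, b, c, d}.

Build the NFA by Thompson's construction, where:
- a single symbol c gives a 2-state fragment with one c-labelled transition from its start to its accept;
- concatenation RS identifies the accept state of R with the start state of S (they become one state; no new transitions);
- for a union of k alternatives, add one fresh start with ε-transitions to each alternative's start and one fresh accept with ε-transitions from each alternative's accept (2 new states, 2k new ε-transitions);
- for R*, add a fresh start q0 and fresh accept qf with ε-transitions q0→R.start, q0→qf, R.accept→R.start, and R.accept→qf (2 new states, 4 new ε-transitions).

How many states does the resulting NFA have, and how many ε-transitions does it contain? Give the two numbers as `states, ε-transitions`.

Recursing over subexpressions:
Each of the 7 symbol leaves contributes 2 states and 0 ε-transitions.
  a* = 4 states, 4 ε-transitions
  baa* = 6 states, 4 ε-transitions
  (baa*)* = 8 states, 8 ε-transitions
  b(baa*)* = 9 states, 8 ε-transitions
  bc = 3 states, 0 ε-transitions
  b(baa*)* ∪ d ∪ bc = 16 states, 14 ε-transitions

16, 14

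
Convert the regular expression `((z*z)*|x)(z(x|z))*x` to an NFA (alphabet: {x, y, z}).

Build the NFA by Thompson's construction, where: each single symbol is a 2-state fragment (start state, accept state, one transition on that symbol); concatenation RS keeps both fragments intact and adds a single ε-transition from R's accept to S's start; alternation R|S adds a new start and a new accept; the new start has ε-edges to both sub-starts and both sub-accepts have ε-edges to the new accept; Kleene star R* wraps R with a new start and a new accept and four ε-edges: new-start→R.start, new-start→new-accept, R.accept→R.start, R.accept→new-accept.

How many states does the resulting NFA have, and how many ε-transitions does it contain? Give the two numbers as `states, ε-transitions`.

24, 24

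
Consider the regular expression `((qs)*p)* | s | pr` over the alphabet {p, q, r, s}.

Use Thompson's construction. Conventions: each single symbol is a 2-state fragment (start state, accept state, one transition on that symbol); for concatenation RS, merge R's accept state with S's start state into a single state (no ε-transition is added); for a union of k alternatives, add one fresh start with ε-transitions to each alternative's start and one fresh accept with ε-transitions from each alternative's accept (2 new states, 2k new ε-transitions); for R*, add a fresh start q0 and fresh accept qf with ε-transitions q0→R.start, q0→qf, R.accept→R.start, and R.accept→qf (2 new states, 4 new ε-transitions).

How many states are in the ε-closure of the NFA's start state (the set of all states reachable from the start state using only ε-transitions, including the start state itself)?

9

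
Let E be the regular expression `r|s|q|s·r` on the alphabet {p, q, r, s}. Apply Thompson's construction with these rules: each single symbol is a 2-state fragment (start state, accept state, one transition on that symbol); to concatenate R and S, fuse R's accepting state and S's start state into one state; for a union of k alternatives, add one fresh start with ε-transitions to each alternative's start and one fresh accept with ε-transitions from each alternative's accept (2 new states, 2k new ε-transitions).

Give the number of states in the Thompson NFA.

By structural recursion:
Each of the 5 symbol leaves contributes a 2-state fragment.
  s·r → 3 states
  r|s|q|s·r → 11 states

11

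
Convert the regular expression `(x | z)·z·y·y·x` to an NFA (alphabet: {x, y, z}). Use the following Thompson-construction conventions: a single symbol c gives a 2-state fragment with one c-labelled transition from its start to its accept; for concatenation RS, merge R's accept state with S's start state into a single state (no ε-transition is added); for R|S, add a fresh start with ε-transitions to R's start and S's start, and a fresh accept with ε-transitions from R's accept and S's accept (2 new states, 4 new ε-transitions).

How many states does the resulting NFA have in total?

10

Per subexpression:
Each of the 6 symbol leaves contributes a 2-state fragment.
  x | z → 6 states
  (x | z)·z·y·y·x → 10 states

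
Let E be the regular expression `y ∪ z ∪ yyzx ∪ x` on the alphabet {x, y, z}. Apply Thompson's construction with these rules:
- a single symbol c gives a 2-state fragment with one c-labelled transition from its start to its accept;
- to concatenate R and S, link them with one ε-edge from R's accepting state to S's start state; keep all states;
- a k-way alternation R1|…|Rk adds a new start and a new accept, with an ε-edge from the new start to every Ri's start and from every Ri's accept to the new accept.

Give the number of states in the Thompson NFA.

16

Building bottom-up:
Each of the 7 symbol leaves contributes a 2-state fragment.
  yyzx = 8 states
  y ∪ z ∪ yyzx ∪ x = 16 states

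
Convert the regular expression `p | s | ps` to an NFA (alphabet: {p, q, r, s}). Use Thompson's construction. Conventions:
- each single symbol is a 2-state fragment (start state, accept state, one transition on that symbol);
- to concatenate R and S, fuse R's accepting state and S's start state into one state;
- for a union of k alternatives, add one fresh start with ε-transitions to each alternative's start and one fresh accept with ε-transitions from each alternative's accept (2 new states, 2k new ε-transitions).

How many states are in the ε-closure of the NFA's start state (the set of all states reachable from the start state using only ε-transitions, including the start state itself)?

4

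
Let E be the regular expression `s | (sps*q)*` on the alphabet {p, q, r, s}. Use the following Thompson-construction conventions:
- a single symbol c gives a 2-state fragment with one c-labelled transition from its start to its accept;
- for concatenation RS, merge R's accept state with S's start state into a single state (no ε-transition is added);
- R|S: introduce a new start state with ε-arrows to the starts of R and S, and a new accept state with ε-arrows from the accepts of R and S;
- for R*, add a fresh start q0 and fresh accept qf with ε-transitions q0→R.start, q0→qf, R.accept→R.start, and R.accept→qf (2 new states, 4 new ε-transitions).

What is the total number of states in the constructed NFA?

13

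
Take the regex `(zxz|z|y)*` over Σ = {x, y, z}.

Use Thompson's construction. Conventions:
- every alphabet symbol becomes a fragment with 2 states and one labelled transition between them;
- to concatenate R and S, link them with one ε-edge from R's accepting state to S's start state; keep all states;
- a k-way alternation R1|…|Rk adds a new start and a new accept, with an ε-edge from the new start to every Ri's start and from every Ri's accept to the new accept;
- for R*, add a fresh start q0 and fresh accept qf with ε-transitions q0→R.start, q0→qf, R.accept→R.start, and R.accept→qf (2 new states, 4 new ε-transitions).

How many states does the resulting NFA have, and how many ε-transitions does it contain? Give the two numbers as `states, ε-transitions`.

14, 12

Bottom-up over the parse tree:
Each of the 5 symbol leaves contributes 2 states and 0 ε-transitions.
  zxz → 6 states, 2 ε-transitions
  zxz|z|y → 12 states, 8 ε-transitions
  (zxz|z|y)* → 14 states, 12 ε-transitions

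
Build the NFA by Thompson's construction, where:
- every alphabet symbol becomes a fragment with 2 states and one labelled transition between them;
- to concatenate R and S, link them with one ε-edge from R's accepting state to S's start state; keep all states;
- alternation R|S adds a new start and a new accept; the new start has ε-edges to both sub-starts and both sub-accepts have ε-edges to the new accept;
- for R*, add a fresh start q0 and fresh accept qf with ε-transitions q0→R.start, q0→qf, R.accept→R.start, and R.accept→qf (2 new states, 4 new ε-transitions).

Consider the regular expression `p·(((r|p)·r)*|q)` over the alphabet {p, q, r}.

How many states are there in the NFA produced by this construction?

16

Per subexpression:
Each of the 5 symbol leaves contributes a 2-state fragment.
  r|p → 6 states
  (r|p)·r → 8 states
  ((r|p)·r)* → 10 states
  ((r|p)·r)*|q → 14 states
  p·(((r|p)·r)*|q) → 16 states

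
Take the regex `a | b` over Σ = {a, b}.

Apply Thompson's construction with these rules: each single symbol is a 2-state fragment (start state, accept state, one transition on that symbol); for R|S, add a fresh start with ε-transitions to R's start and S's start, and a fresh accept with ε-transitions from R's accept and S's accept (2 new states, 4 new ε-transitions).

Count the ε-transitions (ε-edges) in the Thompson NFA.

4

Per subexpression:
Each of the 2 symbol leaves contributes 0 ε-transitions.
  a | b → 4 ε-transitions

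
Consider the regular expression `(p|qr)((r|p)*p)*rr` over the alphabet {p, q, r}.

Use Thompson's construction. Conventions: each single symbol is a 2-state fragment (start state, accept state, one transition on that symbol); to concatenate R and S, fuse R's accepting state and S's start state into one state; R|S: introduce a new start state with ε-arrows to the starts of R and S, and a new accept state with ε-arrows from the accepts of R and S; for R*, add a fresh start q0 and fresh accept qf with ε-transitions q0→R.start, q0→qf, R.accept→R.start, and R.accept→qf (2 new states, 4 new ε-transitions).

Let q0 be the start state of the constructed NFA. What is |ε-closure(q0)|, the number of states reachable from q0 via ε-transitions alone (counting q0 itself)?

Let C(F) = |ε-closure(F.start)| within fragment F, and note whether F accepts ε. Symbol fragments have C = 1 and do not accept ε. Then:
  qr — same as the first factor's closure: |ε-closure| = 1
  p|qr — |ε-closure| = 1 + 1 + 1 = 3 (the new accept is not ε-reachable since no branch accepts ε)
  r|p — |ε-closure| = 1 + 1 + 1 = 3 (the new accept is not ε-reachable since no branch accepts ε)
  (r|p)* — the star's fresh start ε-reaches both the body's start and the fresh accept: |ε-closure| = 2 + 3 = 5
  (r|p)*p — |ε-closure| = 5 + (1−1) = 5 (closure spills across the concat boundary because the left factor accepts ε)
  ((r|p)*p)* — new start has ε-edges to the inner start and to the new accept, so |ε-closure| = 2 + 5 = 7
  (p|qr)((r|p)*p)*rr — same as the first factor's closure: |ε-closure| = 3

3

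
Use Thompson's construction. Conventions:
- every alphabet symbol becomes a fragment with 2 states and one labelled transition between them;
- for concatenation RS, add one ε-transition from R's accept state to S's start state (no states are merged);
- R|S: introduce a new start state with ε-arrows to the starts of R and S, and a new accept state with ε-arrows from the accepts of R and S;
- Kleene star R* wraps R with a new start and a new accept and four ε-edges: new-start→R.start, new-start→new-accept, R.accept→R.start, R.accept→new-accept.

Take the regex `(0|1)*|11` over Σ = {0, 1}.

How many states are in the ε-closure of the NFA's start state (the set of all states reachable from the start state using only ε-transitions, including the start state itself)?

8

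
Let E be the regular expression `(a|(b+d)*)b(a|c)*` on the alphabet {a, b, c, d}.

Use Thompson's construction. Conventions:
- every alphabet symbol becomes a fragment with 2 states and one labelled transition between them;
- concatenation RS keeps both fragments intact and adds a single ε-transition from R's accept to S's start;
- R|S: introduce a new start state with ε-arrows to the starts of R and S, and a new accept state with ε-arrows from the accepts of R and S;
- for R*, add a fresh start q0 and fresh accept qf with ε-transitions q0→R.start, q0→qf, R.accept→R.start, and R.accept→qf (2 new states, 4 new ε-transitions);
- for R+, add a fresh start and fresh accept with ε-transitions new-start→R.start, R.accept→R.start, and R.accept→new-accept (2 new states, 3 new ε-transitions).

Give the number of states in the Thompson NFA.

22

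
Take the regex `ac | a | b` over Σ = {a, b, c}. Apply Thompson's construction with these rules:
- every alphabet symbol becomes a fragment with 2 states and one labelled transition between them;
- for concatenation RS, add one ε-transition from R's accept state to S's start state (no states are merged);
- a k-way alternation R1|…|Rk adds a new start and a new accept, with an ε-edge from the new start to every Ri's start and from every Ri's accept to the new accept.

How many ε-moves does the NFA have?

7

Bottom-up over the parse tree:
Each of the 4 symbol leaves contributes 0 ε-transitions.
  ac = 1 ε-transition
  ac | a | b = 7 ε-transitions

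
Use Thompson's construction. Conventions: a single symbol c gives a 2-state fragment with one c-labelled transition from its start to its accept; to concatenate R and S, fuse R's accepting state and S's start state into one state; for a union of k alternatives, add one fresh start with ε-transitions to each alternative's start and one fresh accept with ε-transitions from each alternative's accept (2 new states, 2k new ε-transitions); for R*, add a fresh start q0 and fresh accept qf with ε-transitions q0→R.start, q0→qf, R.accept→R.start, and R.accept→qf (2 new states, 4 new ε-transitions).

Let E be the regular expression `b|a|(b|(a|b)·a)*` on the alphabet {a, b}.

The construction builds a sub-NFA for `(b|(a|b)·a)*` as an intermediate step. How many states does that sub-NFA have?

Fragment for `(b|(a|b)·a)*`:
Each of the 4 symbol leaves contributes a 2-state fragment.
  a|b : 6 states
  (a|b)·a : 7 states
  b|(a|b)·a : 11 states
  (b|(a|b)·a)* : 13 states

13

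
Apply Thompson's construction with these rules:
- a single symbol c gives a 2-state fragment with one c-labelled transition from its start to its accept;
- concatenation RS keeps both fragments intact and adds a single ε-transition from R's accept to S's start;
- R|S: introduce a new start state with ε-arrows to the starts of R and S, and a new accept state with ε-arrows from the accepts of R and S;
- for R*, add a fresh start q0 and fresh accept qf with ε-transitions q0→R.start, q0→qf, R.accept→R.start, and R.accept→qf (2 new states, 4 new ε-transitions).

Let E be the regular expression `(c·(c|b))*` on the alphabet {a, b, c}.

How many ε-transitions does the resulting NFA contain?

9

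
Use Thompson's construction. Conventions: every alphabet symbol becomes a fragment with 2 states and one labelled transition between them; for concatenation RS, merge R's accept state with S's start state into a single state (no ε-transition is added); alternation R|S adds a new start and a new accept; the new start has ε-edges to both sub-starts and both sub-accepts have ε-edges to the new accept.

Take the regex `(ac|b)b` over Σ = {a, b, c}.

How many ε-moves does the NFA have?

Recursing over subexpressions:
Each of the 4 symbol leaves contributes 0 ε-transitions.
  ac — 0 ε-transitions
  ac|b — 4 ε-transitions
  (ac|b)b — 4 ε-transitions

4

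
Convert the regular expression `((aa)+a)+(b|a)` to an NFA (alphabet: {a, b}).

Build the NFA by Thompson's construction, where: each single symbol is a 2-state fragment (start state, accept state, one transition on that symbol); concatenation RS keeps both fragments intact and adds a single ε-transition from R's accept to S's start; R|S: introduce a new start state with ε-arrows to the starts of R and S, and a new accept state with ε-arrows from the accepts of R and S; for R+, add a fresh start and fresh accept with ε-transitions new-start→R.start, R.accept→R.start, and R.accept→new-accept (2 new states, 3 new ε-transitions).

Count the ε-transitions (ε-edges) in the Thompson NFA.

Building bottom-up:
Each of the 5 symbol leaves contributes 0 ε-transitions.
  aa = 1 ε-transition
  (aa)+ = 4 ε-transitions
  (aa)+a = 5 ε-transitions
  ((aa)+a)+ = 8 ε-transitions
  b|a = 4 ε-transitions
  ((aa)+a)+(b|a) = 13 ε-transitions

13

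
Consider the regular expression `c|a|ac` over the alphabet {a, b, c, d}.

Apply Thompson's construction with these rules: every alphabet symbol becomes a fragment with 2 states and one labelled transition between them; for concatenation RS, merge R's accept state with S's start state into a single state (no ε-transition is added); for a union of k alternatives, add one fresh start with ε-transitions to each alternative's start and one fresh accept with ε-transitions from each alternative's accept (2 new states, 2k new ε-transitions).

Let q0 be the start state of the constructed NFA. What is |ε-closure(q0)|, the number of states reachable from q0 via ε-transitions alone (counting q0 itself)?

Compute the ε-closure size of each fragment's start state recursively; a symbol fragment's start has no outgoing ε-edge, so its closure is just itself (size 1).
  ac → same as the first factor's closure: |closure| = 1
  c|a|ac → new start ε-reaches every alternative's start; none of them accept ε, so the new accept is not reached: |closure| = 1 + 1 + 1 + 1 = 4

4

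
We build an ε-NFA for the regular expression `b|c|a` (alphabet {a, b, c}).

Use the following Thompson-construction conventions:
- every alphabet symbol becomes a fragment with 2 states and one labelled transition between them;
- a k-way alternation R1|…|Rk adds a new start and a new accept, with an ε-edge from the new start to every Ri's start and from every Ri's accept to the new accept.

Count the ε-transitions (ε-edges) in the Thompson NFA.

By structural recursion:
Each of the 3 symbol leaves contributes 0 ε-transitions.
  b|c|a — 6 ε-transitions

6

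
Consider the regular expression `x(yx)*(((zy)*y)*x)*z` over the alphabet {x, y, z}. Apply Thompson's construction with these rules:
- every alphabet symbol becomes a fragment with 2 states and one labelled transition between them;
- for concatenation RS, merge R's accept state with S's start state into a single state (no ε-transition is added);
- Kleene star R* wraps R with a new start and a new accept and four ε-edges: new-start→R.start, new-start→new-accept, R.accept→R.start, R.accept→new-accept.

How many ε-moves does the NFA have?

Per subexpression:
Each of the 8 symbol leaves contributes 0 ε-transitions.
  yx = 0 ε-transitions
  (yx)* = 4 ε-transitions
  zy = 0 ε-transitions
  (zy)* = 4 ε-transitions
  (zy)*y = 4 ε-transitions
  ((zy)*y)* = 8 ε-transitions
  ((zy)*y)*x = 8 ε-transitions
  (((zy)*y)*x)* = 12 ε-transitions
  x(yx)*(((zy)*y)*x)*z = 16 ε-transitions

16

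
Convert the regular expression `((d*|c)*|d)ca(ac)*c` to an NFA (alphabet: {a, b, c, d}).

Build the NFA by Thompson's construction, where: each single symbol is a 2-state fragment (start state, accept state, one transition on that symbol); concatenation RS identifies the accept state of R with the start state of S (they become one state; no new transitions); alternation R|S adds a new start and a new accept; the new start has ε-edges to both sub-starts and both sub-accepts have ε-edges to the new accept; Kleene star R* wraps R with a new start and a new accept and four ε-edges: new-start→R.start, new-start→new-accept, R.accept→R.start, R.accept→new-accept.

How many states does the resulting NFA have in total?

Building bottom-up:
Each of the 8 symbol leaves contributes a 2-state fragment.
  d* = 4 states
  d*|c = 8 states
  (d*|c)* = 10 states
  (d*|c)*|d = 14 states
  ac = 3 states
  (ac)* = 5 states
  ((d*|c)*|d)ca(ac)*c = 21 states

21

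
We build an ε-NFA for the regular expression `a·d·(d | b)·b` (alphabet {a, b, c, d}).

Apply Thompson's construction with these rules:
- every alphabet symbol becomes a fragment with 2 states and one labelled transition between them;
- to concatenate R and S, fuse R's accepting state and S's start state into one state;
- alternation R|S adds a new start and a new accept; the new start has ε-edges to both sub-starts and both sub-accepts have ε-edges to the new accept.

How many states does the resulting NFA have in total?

Recursing over subexpressions:
Each of the 5 symbol leaves contributes a 2-state fragment.
  d | b = 6 states
  a·d·(d | b)·b = 9 states

9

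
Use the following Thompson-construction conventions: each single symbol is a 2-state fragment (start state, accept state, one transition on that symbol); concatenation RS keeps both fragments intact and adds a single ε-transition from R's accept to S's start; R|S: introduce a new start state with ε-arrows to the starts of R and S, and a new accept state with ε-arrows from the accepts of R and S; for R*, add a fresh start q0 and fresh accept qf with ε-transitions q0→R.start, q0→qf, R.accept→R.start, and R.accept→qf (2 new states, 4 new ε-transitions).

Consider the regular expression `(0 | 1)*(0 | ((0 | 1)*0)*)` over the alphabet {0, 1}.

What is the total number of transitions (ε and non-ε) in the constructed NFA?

32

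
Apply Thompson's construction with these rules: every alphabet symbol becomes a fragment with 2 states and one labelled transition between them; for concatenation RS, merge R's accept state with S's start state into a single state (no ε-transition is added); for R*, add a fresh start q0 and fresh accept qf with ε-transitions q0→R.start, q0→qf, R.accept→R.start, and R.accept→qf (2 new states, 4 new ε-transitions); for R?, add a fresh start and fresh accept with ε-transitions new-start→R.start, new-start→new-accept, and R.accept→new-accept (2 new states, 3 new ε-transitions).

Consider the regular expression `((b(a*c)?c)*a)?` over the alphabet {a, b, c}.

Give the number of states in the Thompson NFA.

Bottom-up over the parse tree:
Each of the 5 symbol leaves contributes a 2-state fragment.
  a* = 4 states
  a*c = 5 states
  (a*c)? = 7 states
  b(a*c)?c = 9 states
  (b(a*c)?c)* = 11 states
  (b(a*c)?c)*a = 12 states
  ((b(a*c)?c)*a)? = 14 states

14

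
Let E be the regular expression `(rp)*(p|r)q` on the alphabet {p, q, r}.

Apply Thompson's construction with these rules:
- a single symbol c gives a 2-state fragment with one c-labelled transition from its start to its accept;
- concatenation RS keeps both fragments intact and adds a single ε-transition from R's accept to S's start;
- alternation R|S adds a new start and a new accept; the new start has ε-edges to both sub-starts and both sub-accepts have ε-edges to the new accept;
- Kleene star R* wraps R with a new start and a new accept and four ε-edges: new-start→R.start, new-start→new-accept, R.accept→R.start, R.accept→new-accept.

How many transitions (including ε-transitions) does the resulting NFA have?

Recursing over subexpressions:
Each of the 5 symbol leaves contributes 1 transition (1 symbol, 0 ε).
  rp = 3 transitions (2 symbol, 1 ε)
  (rp)* = 7 transitions (2 symbol, 5 ε)
  p|r = 6 transitions (2 symbol, 4 ε)
  (rp)*(p|r)q = 16 transitions (5 symbol, 11 ε)

16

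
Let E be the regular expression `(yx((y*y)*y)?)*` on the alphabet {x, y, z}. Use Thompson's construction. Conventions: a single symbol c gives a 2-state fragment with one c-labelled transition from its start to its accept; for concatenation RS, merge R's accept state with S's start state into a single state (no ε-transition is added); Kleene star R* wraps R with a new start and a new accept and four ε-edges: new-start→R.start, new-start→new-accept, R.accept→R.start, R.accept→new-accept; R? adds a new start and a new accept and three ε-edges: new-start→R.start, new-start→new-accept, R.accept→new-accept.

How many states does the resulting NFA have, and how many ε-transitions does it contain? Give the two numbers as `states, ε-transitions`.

By structural recursion:
Each of the 5 symbol leaves contributes 2 states and 0 ε-transitions.
  y* — 4 states, 4 ε-transitions
  y*y — 5 states, 4 ε-transitions
  (y*y)* — 7 states, 8 ε-transitions
  (y*y)*y — 8 states, 8 ε-transitions
  ((y*y)*y)? — 10 states, 11 ε-transitions
  yx((y*y)*y)? — 12 states, 11 ε-transitions
  (yx((y*y)*y)?)* — 14 states, 15 ε-transitions

14, 15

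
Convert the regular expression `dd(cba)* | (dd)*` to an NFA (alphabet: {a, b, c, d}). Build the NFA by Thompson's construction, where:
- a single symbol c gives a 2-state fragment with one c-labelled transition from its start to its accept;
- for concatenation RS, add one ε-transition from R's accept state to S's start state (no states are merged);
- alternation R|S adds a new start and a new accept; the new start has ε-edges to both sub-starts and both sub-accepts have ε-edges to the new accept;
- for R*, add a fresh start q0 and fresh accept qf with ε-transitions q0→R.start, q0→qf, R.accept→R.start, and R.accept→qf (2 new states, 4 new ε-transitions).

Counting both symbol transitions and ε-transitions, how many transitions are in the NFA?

By structural recursion:
Each of the 7 symbol leaves contributes 1 transition (1 symbol, 0 ε).
  cba → 5 transitions (3 symbol, 2 ε)
  (cba)* → 9 transitions (3 symbol, 6 ε)
  dd(cba)* → 13 transitions (5 symbol, 8 ε)
  dd → 3 transitions (2 symbol, 1 ε)
  (dd)* → 7 transitions (2 symbol, 5 ε)
  dd(cba)* | (dd)* → 24 transitions (7 symbol, 17 ε)

24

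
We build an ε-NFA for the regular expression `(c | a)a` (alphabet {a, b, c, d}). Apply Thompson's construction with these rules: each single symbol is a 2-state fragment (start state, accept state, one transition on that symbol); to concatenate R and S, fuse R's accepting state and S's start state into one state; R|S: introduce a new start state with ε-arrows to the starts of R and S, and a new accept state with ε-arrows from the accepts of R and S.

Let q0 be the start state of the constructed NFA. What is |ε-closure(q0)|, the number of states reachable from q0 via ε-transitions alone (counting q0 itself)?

3

Work bottom-up. For each fragment F, track |ε-closure(F.start)| and whether F's accept lies in that closure (i.e. whether F accepts ε). A single-symbol fragment has closure size 1 and does not accept ε.
  c | a : new start ε-reaches every alternative's start; none of them accept ε, so the new accept is not reached: |closure| = 1 + 1 + 1 = 3
  (c | a)a : same as the first factor's closure: |closure| = 3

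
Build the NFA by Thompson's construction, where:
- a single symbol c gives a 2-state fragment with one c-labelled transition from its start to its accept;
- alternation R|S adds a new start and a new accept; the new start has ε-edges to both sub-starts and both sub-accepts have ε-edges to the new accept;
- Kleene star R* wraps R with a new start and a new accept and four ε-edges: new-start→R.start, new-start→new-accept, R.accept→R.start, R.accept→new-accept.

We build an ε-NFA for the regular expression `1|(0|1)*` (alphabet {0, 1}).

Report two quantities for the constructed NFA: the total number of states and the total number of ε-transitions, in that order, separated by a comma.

Bottom-up over the parse tree:
Each of the 3 symbol leaves contributes 2 states and 0 ε-transitions.
  0|1 → 6 states, 4 ε-transitions
  (0|1)* → 8 states, 8 ε-transitions
  1|(0|1)* → 12 states, 12 ε-transitions

12, 12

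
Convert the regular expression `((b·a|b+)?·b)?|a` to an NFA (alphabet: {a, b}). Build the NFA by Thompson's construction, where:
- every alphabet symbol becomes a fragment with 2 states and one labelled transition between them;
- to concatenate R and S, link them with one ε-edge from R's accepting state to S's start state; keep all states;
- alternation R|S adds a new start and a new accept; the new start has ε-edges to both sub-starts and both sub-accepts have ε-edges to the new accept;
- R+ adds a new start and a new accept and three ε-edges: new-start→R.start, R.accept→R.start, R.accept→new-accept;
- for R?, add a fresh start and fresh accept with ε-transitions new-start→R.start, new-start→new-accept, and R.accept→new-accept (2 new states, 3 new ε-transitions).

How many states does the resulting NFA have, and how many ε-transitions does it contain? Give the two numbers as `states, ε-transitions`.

20, 19

Per subexpression:
Each of the 5 symbol leaves contributes 2 states and 0 ε-transitions.
  b·a — 4 states, 1 ε-transition
  b+ — 4 states, 3 ε-transitions
  b·a|b+ — 10 states, 8 ε-transitions
  (b·a|b+)? — 12 states, 11 ε-transitions
  (b·a|b+)?·b — 14 states, 12 ε-transitions
  ((b·a|b+)?·b)? — 16 states, 15 ε-transitions
  ((b·a|b+)?·b)?|a — 20 states, 19 ε-transitions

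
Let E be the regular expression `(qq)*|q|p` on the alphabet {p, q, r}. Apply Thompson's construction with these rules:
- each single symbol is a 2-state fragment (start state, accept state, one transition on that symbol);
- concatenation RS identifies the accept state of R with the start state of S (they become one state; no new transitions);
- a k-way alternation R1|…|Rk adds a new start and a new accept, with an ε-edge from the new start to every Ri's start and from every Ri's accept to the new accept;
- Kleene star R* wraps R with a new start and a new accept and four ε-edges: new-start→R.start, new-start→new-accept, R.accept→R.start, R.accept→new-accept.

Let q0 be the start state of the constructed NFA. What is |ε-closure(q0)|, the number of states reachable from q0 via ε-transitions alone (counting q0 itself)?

7

Compute the ε-closure size of each fragment's start state recursively; a symbol fragment's start has no outgoing ε-edge, so its closure is just itself (size 1).
  qq → |ε-closure| equals the left operand's closure size = 1 (its accept is not ε-reachable, so the closure stops there)
  (qq)* → |ε-closure| = 1 (new start) + 1 (body) + 1 (new accept) = 3
  (qq)*|q|p → new start ε-reaches every alternative's start; at least one alternative accepts ε, so the union's new accept is reached too: |ε-closure| = 1 + 3 + 1 + 1 + 1 = 7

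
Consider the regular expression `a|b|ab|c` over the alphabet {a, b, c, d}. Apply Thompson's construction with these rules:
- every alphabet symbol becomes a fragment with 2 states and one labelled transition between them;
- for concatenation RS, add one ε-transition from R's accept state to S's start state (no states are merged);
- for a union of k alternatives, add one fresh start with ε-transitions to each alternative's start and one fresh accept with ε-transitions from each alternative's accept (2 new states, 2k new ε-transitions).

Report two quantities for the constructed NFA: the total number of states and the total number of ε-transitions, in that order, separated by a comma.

12, 9

Per subexpression:
Each of the 5 symbol leaves contributes 2 states and 0 ε-transitions.
  ab : 4 states, 1 ε-transition
  a|b|ab|c : 12 states, 9 ε-transitions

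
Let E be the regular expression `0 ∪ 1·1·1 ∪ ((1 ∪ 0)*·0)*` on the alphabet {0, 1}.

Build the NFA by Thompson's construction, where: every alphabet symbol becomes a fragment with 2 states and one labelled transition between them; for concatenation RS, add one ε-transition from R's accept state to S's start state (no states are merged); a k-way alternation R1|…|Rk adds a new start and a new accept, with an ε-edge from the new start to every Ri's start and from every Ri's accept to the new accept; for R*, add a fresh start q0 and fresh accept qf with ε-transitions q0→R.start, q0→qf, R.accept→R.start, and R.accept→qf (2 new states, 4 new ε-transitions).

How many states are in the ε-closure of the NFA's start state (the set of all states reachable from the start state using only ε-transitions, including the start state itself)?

12

Compute the ε-closure size of each fragment's start state recursively; a symbol fragment's start has no outgoing ε-edge, so its closure is just itself (size 1).
  1·1·1 — C equals the left operand's closure size = 1 (its accept is not ε-reachable, so the closure stops there)
  1 ∪ 0 — C = 1 + 1 + 1 = 3 (the new accept is not ε-reachable since no branch accepts ε)
  (1 ∪ 0)* — C = 1 (new start) + 3 (body) + 1 (new accept) = 5
  (1 ∪ 0)*·0 — the left operand accepts ε, so the closure extends into the next operand (via the concat ε-link); C = 5 + 1 = 6
  ((1 ∪ 0)*·0)* — the star's fresh start ε-reaches both the body's start and the fresh accept: C = 2 + 6 = 8
  0 ∪ 1·1·1 ∪ ((1 ∪ 0)*·0)* — C = 1 (new start) + (1 + 1 + 8) + 1 (new accept, since some branch ε-reaches its own accept) = 12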